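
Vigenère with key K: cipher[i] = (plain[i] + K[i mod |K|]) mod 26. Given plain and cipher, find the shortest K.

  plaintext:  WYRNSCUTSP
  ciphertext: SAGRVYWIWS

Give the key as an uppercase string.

WCPED

  i= 0: S-W = 22 → W
  i= 1: A-Y =  2 → C
  i= 2: G-R = 15 → P
  i= 3: R-N =  4 → E
  i= 4: V-S =  3 → D
  i= 5: Y-C = 22 → W
  i= 6: W-U =  2 → C
  i= 7: I-T = 15 → P
  i= 8: W-S =  4 → E
  i= 9: S-P =  3 → D
  shifts repeat with period 5: WCPED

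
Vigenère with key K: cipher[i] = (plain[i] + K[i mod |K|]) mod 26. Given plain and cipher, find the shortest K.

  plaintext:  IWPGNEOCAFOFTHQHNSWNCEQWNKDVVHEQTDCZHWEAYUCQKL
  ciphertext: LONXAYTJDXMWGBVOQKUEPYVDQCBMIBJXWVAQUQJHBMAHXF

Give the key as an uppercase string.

  i= 0: L-I =  3 → D
  i= 1: O-W = 18 → S
  i= 2: N-P = 24 → Y
  i= 3: X-G = 17 → R
  i= 4: A-N = 13 → N
  i= 5: Y-E = 20 → U
  i= 6: T-O =  5 → F
  i= 7: J-C =  7 → H
  i= 8: D-A =  3 → D
  i= 9: X-F = 18 → S
  i=10: M-O = 24 → Y
  i=11: W-F = 17 → R
  i=12: G-T = 13 → N
  i=13: B-H = 20 → U
  i=14: V-Q =  5 → F
  i=15: O-H =  7 → H
  i=16: Q-N =  3 → D
  i=17: K-S = 18 → S
  i=18: U-W = 24 → Y
  i=19: E-N = 17 → R
  i=20: P-C = 13 → N
  i=21: Y-E = 20 → U
  i=22: V-Q =  5 → F
  i=23: D-W =  7 → H
  i=24: Q-N =  3 → D
  i=25: C-K = 18 → S
  i=26: B-D = 24 → Y
  i=27: M-V = 17 → R
  i=28: I-V = 13 → N
  i=29: B-H = 20 → U
  i=30: J-E =  5 → F
  i=31: X-Q =  7 → H
  i=32: W-T =  3 → D
  i=33: V-D = 18 → S
  i=34: A-C = 24 → Y
  i=35: Q-Z = 17 → R
  i=36: U-H = 13 → N
  i=37: Q-W = 20 → U
  i=38: J-E =  5 → F
  i=39: H-A =  7 → H
  i=40: B-Y =  3 → D
  i=41: M-U = 18 → S
  i=42: A-C = 24 → Y
  i=43: H-Q = 17 → R
  i=44: X-K = 13 → N
  i=45: F-L = 20 → U
  shifts repeat with period 8: DSYRNUFH

DSYRNUFH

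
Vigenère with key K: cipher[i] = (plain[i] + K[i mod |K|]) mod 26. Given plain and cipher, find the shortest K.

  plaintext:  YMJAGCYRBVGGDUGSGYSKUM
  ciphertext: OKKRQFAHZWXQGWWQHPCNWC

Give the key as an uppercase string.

QYBRKDC

  i= 0: O-Y = 16 → Q
  i= 1: K-M = 24 → Y
  i= 2: K-J =  1 → B
  i= 3: R-A = 17 → R
  i= 4: Q-G = 10 → K
  i= 5: F-C =  3 → D
  i= 6: A-Y =  2 → C
  i= 7: H-R = 16 → Q
  i= 8: Z-B = 24 → Y
  i= 9: W-V =  1 → B
  i=10: X-G = 17 → R
  i=11: Q-G = 10 → K
  i=12: G-D =  3 → D
  i=13: W-U =  2 → C
  i=14: W-G = 16 → Q
  i=15: Q-S = 24 → Y
  i=16: H-G =  1 → B
  i=17: P-Y = 17 → R
  i=18: C-S = 10 → K
  i=19: N-K =  3 → D
  i=20: W-U =  2 → C
  i=21: C-M = 16 → Q
  shifts repeat with period 7: QYBRKDC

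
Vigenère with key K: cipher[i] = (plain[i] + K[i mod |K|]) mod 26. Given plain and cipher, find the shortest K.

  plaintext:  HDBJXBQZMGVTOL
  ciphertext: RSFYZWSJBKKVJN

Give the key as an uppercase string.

KPEPCVC

  i= 0: R-H = 10 → K
  i= 1: S-D = 15 → P
  i= 2: F-B =  4 → E
  i= 3: Y-J = 15 → P
  i= 4: Z-X =  2 → C
  i= 5: W-B = 21 → V
  i= 6: S-Q =  2 → C
  i= 7: J-Z = 10 → K
  i= 8: B-M = 15 → P
  i= 9: K-G =  4 → E
  i=10: K-V = 15 → P
  i=11: V-T =  2 → C
  i=12: J-O = 21 → V
  i=13: N-L =  2 → C
  shifts repeat with period 7: KPEPCVC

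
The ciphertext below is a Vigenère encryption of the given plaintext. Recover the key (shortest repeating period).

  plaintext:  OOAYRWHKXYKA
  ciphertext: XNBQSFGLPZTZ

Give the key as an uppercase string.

  i= 0: X-O =  9 → J
  i= 1: N-O = 25 → Z
  i= 2: B-A =  1 → B
  i= 3: Q-Y = 18 → S
  i= 4: S-R =  1 → B
  i= 5: F-W =  9 → J
  i= 6: G-H = 25 → Z
  i= 7: L-K =  1 → B
  i= 8: P-X = 18 → S
  i= 9: Z-Y =  1 → B
  i=10: T-K =  9 → J
  i=11: Z-A = 25 → Z
  shifts repeat with period 5: JZBSB

JZBSB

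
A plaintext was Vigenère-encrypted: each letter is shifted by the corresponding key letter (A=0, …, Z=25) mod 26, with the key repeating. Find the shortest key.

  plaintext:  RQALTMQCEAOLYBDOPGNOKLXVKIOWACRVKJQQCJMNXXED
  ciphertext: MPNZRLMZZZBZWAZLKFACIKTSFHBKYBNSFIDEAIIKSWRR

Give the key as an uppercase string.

VZNOYZWX

  i= 0: M-R = 21 → V
  i= 1: P-Q = 25 → Z
  i= 2: N-A = 13 → N
  i= 3: Z-L = 14 → O
  i= 4: R-T = 24 → Y
  i= 5: L-M = 25 → Z
  i= 6: M-Q = 22 → W
  i= 7: Z-C = 23 → X
  i= 8: Z-E = 21 → V
  i= 9: Z-A = 25 → Z
  i=10: B-O = 13 → N
  i=11: Z-L = 14 → O
  i=12: W-Y = 24 → Y
  i=13: A-B = 25 → Z
  i=14: Z-D = 22 → W
  i=15: L-O = 23 → X
  i=16: K-P = 21 → V
  i=17: F-G = 25 → Z
  i=18: A-N = 13 → N
  i=19: C-O = 14 → O
  i=20: I-K = 24 → Y
  i=21: K-L = 25 → Z
  i=22: T-X = 22 → W
  i=23: S-V = 23 → X
  i=24: F-K = 21 → V
  i=25: H-I = 25 → Z
  i=26: B-O = 13 → N
  i=27: K-W = 14 → O
  i=28: Y-A = 24 → Y
  i=29: B-C = 25 → Z
  i=30: N-R = 22 → W
  i=31: S-V = 23 → X
  i=32: F-K = 21 → V
  i=33: I-J = 25 → Z
  i=34: D-Q = 13 → N
  i=35: E-Q = 14 → O
  i=36: A-C = 24 → Y
  i=37: I-J = 25 → Z
  i=38: I-M = 22 → W
  i=39: K-N = 23 → X
  i=40: S-X = 21 → V
  i=41: W-X = 25 → Z
  i=42: R-E = 13 → N
  i=43: R-D = 14 → O
  shifts repeat with period 8: VZNOYZWX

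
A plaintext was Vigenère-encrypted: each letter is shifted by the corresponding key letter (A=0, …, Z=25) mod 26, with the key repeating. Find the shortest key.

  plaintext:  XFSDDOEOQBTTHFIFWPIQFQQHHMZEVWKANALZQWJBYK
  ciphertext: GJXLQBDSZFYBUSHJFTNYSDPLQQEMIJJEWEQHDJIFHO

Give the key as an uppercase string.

JEFINNZE

  i= 0: G-X =  9 → J
  i= 1: J-F =  4 → E
  i= 2: X-S =  5 → F
  i= 3: L-D =  8 → I
  i= 4: Q-D = 13 → N
  i= 5: B-O = 13 → N
  i= 6: D-E = 25 → Z
  i= 7: S-O =  4 → E
  i= 8: Z-Q =  9 → J
  i= 9: F-B =  4 → E
  i=10: Y-T =  5 → F
  i=11: B-T =  8 → I
  i=12: U-H = 13 → N
  i=13: S-F = 13 → N
  i=14: H-I = 25 → Z
  i=15: J-F =  4 → E
  i=16: F-W =  9 → J
  i=17: T-P =  4 → E
  i=18: N-I =  5 → F
  i=19: Y-Q =  8 → I
  i=20: S-F = 13 → N
  i=21: D-Q = 13 → N
  i=22: P-Q = 25 → Z
  i=23: L-H =  4 → E
  i=24: Q-H =  9 → J
  i=25: Q-M =  4 → E
  i=26: E-Z =  5 → F
  i=27: M-E =  8 → I
  i=28: I-V = 13 → N
  i=29: J-W = 13 → N
  i=30: J-K = 25 → Z
  i=31: E-A =  4 → E
  i=32: W-N =  9 → J
  i=33: E-A =  4 → E
  i=34: Q-L =  5 → F
  i=35: H-Z =  8 → I
  i=36: D-Q = 13 → N
  i=37: J-W = 13 → N
  i=38: I-J = 25 → Z
  i=39: F-B =  4 → E
  i=40: H-Y =  9 → J
  i=41: O-K =  4 → E
  shifts repeat with period 8: JEFINNZE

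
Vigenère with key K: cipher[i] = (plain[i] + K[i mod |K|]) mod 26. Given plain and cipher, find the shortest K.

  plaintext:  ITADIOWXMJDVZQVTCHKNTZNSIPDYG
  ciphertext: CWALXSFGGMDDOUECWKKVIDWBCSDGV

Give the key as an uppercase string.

  i= 0: C-I = 20 → U
  i= 1: W-T =  3 → D
  i= 2: A-A =  0 → A
  i= 3: L-D =  8 → I
  i= 4: X-I = 15 → P
  i= 5: S-O =  4 → E
  i= 6: F-W =  9 → J
  i= 7: G-X =  9 → J
  i= 8: G-M = 20 → U
  i= 9: M-J =  3 → D
  i=10: D-D =  0 → A
  i=11: D-V =  8 → I
  i=12: O-Z = 15 → P
  i=13: U-Q =  4 → E
  i=14: E-V =  9 → J
  i=15: C-T =  9 → J
  i=16: W-C = 20 → U
  i=17: K-H =  3 → D
  i=18: K-K =  0 → A
  i=19: V-N =  8 → I
  i=20: I-T = 15 → P
  i=21: D-Z =  4 → E
  i=22: W-N =  9 → J
  i=23: B-S =  9 → J
  i=24: C-I = 20 → U
  i=25: S-P =  3 → D
  i=26: D-D =  0 → A
  i=27: G-Y =  8 → I
  i=28: V-G = 15 → P
  shifts repeat with period 8: UDAIPEJJ

UDAIPEJJ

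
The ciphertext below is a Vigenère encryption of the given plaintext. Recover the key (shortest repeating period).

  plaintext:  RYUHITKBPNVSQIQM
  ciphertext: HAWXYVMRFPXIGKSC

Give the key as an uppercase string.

  i= 0: H-R = 16 → Q
  i= 1: A-Y =  2 → C
  i= 2: W-U =  2 → C
  i= 3: X-H = 16 → Q
  i= 4: Y-I = 16 → Q
  i= 5: V-T =  2 → C
  i= 6: M-K =  2 → C
  i= 7: R-B = 16 → Q
  i= 8: F-P = 16 → Q
  i= 9: P-N =  2 → C
  i=10: X-V =  2 → C
  i=11: I-S = 16 → Q
  i=12: G-Q = 16 → Q
  i=13: K-I =  2 → C
  i=14: S-Q =  2 → C
  i=15: C-M = 16 → Q
  shifts repeat with period 4: QCCQ

QCCQ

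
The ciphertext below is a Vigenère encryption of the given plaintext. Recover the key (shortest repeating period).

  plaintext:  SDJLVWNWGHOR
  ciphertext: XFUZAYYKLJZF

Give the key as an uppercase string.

  i= 0: X-S =  5 → F
  i= 1: F-D =  2 → C
  i= 2: U-J = 11 → L
  i= 3: Z-L = 14 → O
  i= 4: A-V =  5 → F
  i= 5: Y-W =  2 → C
  i= 6: Y-N = 11 → L
  i= 7: K-W = 14 → O
  i= 8: L-G =  5 → F
  i= 9: J-H =  2 → C
  i=10: Z-O = 11 → L
  i=11: F-R = 14 → O
  shifts repeat with period 4: FCLO

FCLO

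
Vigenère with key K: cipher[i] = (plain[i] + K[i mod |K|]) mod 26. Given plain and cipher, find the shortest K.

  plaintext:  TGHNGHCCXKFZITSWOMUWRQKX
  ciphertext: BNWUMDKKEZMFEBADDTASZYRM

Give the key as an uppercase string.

IHPHGWI

  i= 0: B-T =  8 → I
  i= 1: N-G =  7 → H
  i= 2: W-H = 15 → P
  i= 3: U-N =  7 → H
  i= 4: M-G =  6 → G
  i= 5: D-H = 22 → W
  i= 6: K-C =  8 → I
  i= 7: K-C =  8 → I
  i= 8: E-X =  7 → H
  i= 9: Z-K = 15 → P
  i=10: M-F =  7 → H
  i=11: F-Z =  6 → G
  i=12: E-I = 22 → W
  i=13: B-T =  8 → I
  i=14: A-S =  8 → I
  i=15: D-W =  7 → H
  i=16: D-O = 15 → P
  i=17: T-M =  7 → H
  i=18: A-U =  6 → G
  i=19: S-W = 22 → W
  i=20: Z-R =  8 → I
  i=21: Y-Q =  8 → I
  i=22: R-K =  7 → H
  i=23: M-X = 15 → P
  shifts repeat with period 7: IHPHGWI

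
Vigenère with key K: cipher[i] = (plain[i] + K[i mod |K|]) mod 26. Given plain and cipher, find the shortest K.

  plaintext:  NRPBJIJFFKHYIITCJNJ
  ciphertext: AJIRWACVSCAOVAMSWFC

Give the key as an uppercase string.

NSTQ

  i= 0: A-N = 13 → N
  i= 1: J-R = 18 → S
  i= 2: I-P = 19 → T
  i= 3: R-B = 16 → Q
  i= 4: W-J = 13 → N
  i= 5: A-I = 18 → S
  i= 6: C-J = 19 → T
  i= 7: V-F = 16 → Q
  i= 8: S-F = 13 → N
  i= 9: C-K = 18 → S
  i=10: A-H = 19 → T
  i=11: O-Y = 16 → Q
  i=12: V-I = 13 → N
  i=13: A-I = 18 → S
  i=14: M-T = 19 → T
  i=15: S-C = 16 → Q
  i=16: W-J = 13 → N
  i=17: F-N = 18 → S
  i=18: C-J = 19 → T
  shifts repeat with period 4: NSTQ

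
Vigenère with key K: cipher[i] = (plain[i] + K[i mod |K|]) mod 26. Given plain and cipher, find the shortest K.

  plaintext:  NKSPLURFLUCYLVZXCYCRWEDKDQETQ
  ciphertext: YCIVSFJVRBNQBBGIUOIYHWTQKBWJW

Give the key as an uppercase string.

  i= 0: Y-N = 11 → L
  i= 1: C-K = 18 → S
  i= 2: I-S = 16 → Q
  i= 3: V-P =  6 → G
  i= 4: S-L =  7 → H
  i= 5: F-U = 11 → L
  i= 6: J-R = 18 → S
  i= 7: V-F = 16 → Q
  i= 8: R-L =  6 → G
  i= 9: B-U =  7 → H
  i=10: N-C = 11 → L
  i=11: Q-Y = 18 → S
  i=12: B-L = 16 → Q
  i=13: B-V =  6 → G
  i=14: G-Z =  7 → H
  i=15: I-X = 11 → L
  i=16: U-C = 18 → S
  i=17: O-Y = 16 → Q
  i=18: I-C =  6 → G
  i=19: Y-R =  7 → H
  i=20: H-W = 11 → L
  i=21: W-E = 18 → S
  i=22: T-D = 16 → Q
  i=23: Q-K =  6 → G
  i=24: K-D =  7 → H
  i=25: B-Q = 11 → L
  i=26: W-E = 18 → S
  i=27: J-T = 16 → Q
  i=28: W-Q =  6 → G
  shifts repeat with period 5: LSQGH

LSQGH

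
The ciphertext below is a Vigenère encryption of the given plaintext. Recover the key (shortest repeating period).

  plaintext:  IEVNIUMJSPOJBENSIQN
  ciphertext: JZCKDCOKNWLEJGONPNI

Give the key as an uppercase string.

BVHXVIC

  i= 0: J-I =  1 → B
  i= 1: Z-E = 21 → V
  i= 2: C-V =  7 → H
  i= 3: K-N = 23 → X
  i= 4: D-I = 21 → V
  i= 5: C-U =  8 → I
  i= 6: O-M =  2 → C
  i= 7: K-J =  1 → B
  i= 8: N-S = 21 → V
  i= 9: W-P =  7 → H
  i=10: L-O = 23 → X
  i=11: E-J = 21 → V
  i=12: J-B =  8 → I
  i=13: G-E =  2 → C
  i=14: O-N =  1 → B
  i=15: N-S = 21 → V
  i=16: P-I =  7 → H
  i=17: N-Q = 23 → X
  i=18: I-N = 21 → V
  shifts repeat with period 7: BVHXVIC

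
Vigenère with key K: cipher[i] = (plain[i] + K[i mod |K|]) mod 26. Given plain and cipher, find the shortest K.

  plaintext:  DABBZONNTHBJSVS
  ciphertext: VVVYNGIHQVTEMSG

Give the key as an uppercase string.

SVUXO

  i= 0: V-D = 18 → S
  i= 1: V-A = 21 → V
  i= 2: V-B = 20 → U
  i= 3: Y-B = 23 → X
  i= 4: N-Z = 14 → O
  i= 5: G-O = 18 → S
  i= 6: I-N = 21 → V
  i= 7: H-N = 20 → U
  i= 8: Q-T = 23 → X
  i= 9: V-H = 14 → O
  i=10: T-B = 18 → S
  i=11: E-J = 21 → V
  i=12: M-S = 20 → U
  i=13: S-V = 23 → X
  i=14: G-S = 14 → O
  shifts repeat with period 5: SVUXO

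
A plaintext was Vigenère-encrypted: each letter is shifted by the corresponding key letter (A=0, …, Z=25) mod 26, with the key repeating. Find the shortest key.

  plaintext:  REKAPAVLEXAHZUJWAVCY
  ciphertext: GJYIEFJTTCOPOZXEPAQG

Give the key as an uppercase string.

  i= 0: G-R = 15 → P
  i= 1: J-E =  5 → F
  i= 2: Y-K = 14 → O
  i= 3: I-A =  8 → I
  i= 4: E-P = 15 → P
  i= 5: F-A =  5 → F
  i= 6: J-V = 14 → O
  i= 7: T-L =  8 → I
  i= 8: T-E = 15 → P
  i= 9: C-X =  5 → F
  i=10: O-A = 14 → O
  i=11: P-H =  8 → I
  i=12: O-Z = 15 → P
  i=13: Z-U =  5 → F
  i=14: X-J = 14 → O
  i=15: E-W =  8 → I
  i=16: P-A = 15 → P
  i=17: A-V =  5 → F
  i=18: Q-C = 14 → O
  i=19: G-Y =  8 → I
  shifts repeat with period 4: PFOI

PFOI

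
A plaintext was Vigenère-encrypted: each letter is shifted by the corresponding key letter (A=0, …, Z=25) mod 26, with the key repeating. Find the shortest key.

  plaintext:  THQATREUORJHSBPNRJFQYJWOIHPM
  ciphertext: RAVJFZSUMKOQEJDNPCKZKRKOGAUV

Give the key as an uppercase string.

YTFJMIOA

  i= 0: R-T = 24 → Y
  i= 1: A-H = 19 → T
  i= 2: V-Q =  5 → F
  i= 3: J-A =  9 → J
  i= 4: F-T = 12 → M
  i= 5: Z-R =  8 → I
  i= 6: S-E = 14 → O
  i= 7: U-U =  0 → A
  i= 8: M-O = 24 → Y
  i= 9: K-R = 19 → T
  i=10: O-J =  5 → F
  i=11: Q-H =  9 → J
  i=12: E-S = 12 → M
  i=13: J-B =  8 → I
  i=14: D-P = 14 → O
  i=15: N-N =  0 → A
  i=16: P-R = 24 → Y
  i=17: C-J = 19 → T
  i=18: K-F =  5 → F
  i=19: Z-Q =  9 → J
  i=20: K-Y = 12 → M
  i=21: R-J =  8 → I
  i=22: K-W = 14 → O
  i=23: O-O =  0 → A
  i=24: G-I = 24 → Y
  i=25: A-H = 19 → T
  i=26: U-P =  5 → F
  i=27: V-M =  9 → J
  shifts repeat with period 8: YTFJMIOA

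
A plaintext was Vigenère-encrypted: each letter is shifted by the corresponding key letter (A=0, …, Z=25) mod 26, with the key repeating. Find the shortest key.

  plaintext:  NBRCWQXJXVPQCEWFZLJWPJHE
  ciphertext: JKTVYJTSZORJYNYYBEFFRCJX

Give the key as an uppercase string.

WJCTCT

  i= 0: J-N = 22 → W
  i= 1: K-B =  9 → J
  i= 2: T-R =  2 → C
  i= 3: V-C = 19 → T
  i= 4: Y-W =  2 → C
  i= 5: J-Q = 19 → T
  i= 6: T-X = 22 → W
  i= 7: S-J =  9 → J
  i= 8: Z-X =  2 → C
  i= 9: O-V = 19 → T
  i=10: R-P =  2 → C
  i=11: J-Q = 19 → T
  i=12: Y-C = 22 → W
  i=13: N-E =  9 → J
  i=14: Y-W =  2 → C
  i=15: Y-F = 19 → T
  i=16: B-Z =  2 → C
  i=17: E-L = 19 → T
  i=18: F-J = 22 → W
  i=19: F-W =  9 → J
  i=20: R-P =  2 → C
  i=21: C-J = 19 → T
  i=22: J-H =  2 → C
  i=23: X-E = 19 → T
  shifts repeat with period 6: WJCTCT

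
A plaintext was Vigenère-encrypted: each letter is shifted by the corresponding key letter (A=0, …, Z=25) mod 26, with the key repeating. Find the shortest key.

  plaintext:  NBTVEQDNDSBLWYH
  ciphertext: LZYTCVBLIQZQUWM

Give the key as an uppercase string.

  i= 0: L-N = 24 → Y
  i= 1: Z-B = 24 → Y
  i= 2: Y-T =  5 → F
  i= 3: T-V = 24 → Y
  i= 4: C-E = 24 → Y
  i= 5: V-Q =  5 → F
  i= 6: B-D = 24 → Y
  i= 7: L-N = 24 → Y
  i= 8: I-D =  5 → F
  i= 9: Q-S = 24 → Y
  i=10: Z-B = 24 → Y
  i=11: Q-L =  5 → F
  i=12: U-W = 24 → Y
  i=13: W-Y = 24 → Y
  i=14: M-H =  5 → F
  shifts repeat with period 3: YYF

YYF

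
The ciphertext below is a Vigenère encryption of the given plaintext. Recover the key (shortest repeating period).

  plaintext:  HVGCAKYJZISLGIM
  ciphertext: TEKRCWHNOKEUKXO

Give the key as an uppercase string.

MJEPC

  i= 0: T-H = 12 → M
  i= 1: E-V =  9 → J
  i= 2: K-G =  4 → E
  i= 3: R-C = 15 → P
  i= 4: C-A =  2 → C
  i= 5: W-K = 12 → M
  i= 6: H-Y =  9 → J
  i= 7: N-J =  4 → E
  i= 8: O-Z = 15 → P
  i= 9: K-I =  2 → C
  i=10: E-S = 12 → M
  i=11: U-L =  9 → J
  i=12: K-G =  4 → E
  i=13: X-I = 15 → P
  i=14: O-M =  2 → C
  shifts repeat with period 5: MJEPC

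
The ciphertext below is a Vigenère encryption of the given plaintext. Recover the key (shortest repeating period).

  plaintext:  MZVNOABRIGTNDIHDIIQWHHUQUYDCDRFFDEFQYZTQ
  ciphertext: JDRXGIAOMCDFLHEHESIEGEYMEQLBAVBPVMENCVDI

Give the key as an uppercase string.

XEWKSIZ

  i= 0: J-M = 23 → X
  i= 1: D-Z =  4 → E
  i= 2: R-V = 22 → W
  i= 3: X-N = 10 → K
  i= 4: G-O = 18 → S
  i= 5: I-A =  8 → I
  i= 6: A-B = 25 → Z
  i= 7: O-R = 23 → X
  i= 8: M-I =  4 → E
  i= 9: C-G = 22 → W
  i=10: D-T = 10 → K
  i=11: F-N = 18 → S
  i=12: L-D =  8 → I
  i=13: H-I = 25 → Z
  i=14: E-H = 23 → X
  i=15: H-D =  4 → E
  i=16: E-I = 22 → W
  i=17: S-I = 10 → K
  i=18: I-Q = 18 → S
  i=19: E-W =  8 → I
  i=20: G-H = 25 → Z
  i=21: E-H = 23 → X
  i=22: Y-U =  4 → E
  i=23: M-Q = 22 → W
  i=24: E-U = 10 → K
  i=25: Q-Y = 18 → S
  i=26: L-D =  8 → I
  i=27: B-C = 25 → Z
  i=28: A-D = 23 → X
  i=29: V-R =  4 → E
  i=30: B-F = 22 → W
  i=31: P-F = 10 → K
  i=32: V-D = 18 → S
  i=33: M-E =  8 → I
  i=34: E-F = 25 → Z
  i=35: N-Q = 23 → X
  i=36: C-Y =  4 → E
  i=37: V-Z = 22 → W
  i=38: D-T = 10 → K
  i=39: I-Q = 18 → S
  shifts repeat with period 7: XEWKSIZ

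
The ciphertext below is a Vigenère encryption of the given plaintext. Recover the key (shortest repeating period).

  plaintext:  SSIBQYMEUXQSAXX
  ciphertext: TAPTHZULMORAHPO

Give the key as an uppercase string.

  i= 0: T-S =  1 → B
  i= 1: A-S =  8 → I
  i= 2: P-I =  7 → H
  i= 3: T-B = 18 → S
  i= 4: H-Q = 17 → R
  i= 5: Z-Y =  1 → B
  i= 6: U-M =  8 → I
  i= 7: L-E =  7 → H
  i= 8: M-U = 18 → S
  i= 9: O-X = 17 → R
  i=10: R-Q =  1 → B
  i=11: A-S =  8 → I
  i=12: H-A =  7 → H
  i=13: P-X = 18 → S
  i=14: O-X = 17 → R
  shifts repeat with period 5: BIHSR

BIHSR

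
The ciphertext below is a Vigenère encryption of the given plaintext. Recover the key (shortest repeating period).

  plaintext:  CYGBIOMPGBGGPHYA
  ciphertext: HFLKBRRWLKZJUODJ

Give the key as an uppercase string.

  i= 0: H-C =  5 → F
  i= 1: F-Y =  7 → H
  i= 2: L-G =  5 → F
  i= 3: K-B =  9 → J
  i= 4: B-I = 19 → T
  i= 5: R-O =  3 → D
  i= 6: R-M =  5 → F
  i= 7: W-P =  7 → H
  i= 8: L-G =  5 → F
  i= 9: K-B =  9 → J
  i=10: Z-G = 19 → T
  i=11: J-G =  3 → D
  i=12: U-P =  5 → F
  i=13: O-H =  7 → H
  i=14: D-Y =  5 → F
  i=15: J-A =  9 → J
  shifts repeat with period 6: FHFJTD

FHFJTD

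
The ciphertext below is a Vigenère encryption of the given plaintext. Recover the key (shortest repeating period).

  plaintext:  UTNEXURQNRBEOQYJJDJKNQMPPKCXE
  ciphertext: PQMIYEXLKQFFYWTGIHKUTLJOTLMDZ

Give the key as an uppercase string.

  i= 0: P-U = 21 → V
  i= 1: Q-T = 23 → X
  i= 2: M-N = 25 → Z
  i= 3: I-E =  4 → E
  i= 4: Y-X =  1 → B
  i= 5: E-U = 10 → K
  i= 6: X-R =  6 → G
  i= 7: L-Q = 21 → V
  i= 8: K-N = 23 → X
  i= 9: Q-R = 25 → Z
  i=10: F-B =  4 → E
  i=11: F-E =  1 → B
  i=12: Y-O = 10 → K
  i=13: W-Q =  6 → G
  i=14: T-Y = 21 → V
  i=15: G-J = 23 → X
  i=16: I-J = 25 → Z
  i=17: H-D =  4 → E
  i=18: K-J =  1 → B
  i=19: U-K = 10 → K
  i=20: T-N =  6 → G
  i=21: L-Q = 21 → V
  i=22: J-M = 23 → X
  i=23: O-P = 25 → Z
  i=24: T-P =  4 → E
  i=25: L-K =  1 → B
  i=26: M-C = 10 → K
  i=27: D-X =  6 → G
  i=28: Z-E = 21 → V
  shifts repeat with period 7: VXZEBKG

VXZEBKG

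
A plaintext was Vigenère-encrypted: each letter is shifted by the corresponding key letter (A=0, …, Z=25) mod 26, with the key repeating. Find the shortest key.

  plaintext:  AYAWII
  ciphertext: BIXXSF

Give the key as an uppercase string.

BKX

  i= 0: B-A =  1 → B
  i= 1: I-Y = 10 → K
  i= 2: X-A = 23 → X
  i= 3: X-W =  1 → B
  i= 4: S-I = 10 → K
  i= 5: F-I = 23 → X
  shifts repeat with period 3: BKX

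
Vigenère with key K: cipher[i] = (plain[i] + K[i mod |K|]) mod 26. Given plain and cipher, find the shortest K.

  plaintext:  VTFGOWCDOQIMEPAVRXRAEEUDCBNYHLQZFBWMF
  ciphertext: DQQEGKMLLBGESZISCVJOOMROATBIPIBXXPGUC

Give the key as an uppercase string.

  i= 0: D-V =  8 → I
  i= 1: Q-T = 23 → X
  i= 2: Q-F = 11 → L
  i= 3: E-G = 24 → Y
  i= 4: G-O = 18 → S
  i= 5: K-W = 14 → O
  i= 6: M-C = 10 → K
  i= 7: L-D =  8 → I
  i= 8: L-O = 23 → X
  i= 9: B-Q = 11 → L
  i=10: G-I = 24 → Y
  i=11: E-M = 18 → S
  i=12: S-E = 14 → O
  i=13: Z-P = 10 → K
  i=14: I-A =  8 → I
  i=15: S-V = 23 → X
  i=16: C-R = 11 → L
  i=17: V-X = 24 → Y
  i=18: J-R = 18 → S
  i=19: O-A = 14 → O
  i=20: O-E = 10 → K
  i=21: M-E =  8 → I
  i=22: R-U = 23 → X
  i=23: O-D = 11 → L
  i=24: A-C = 24 → Y
  i=25: T-B = 18 → S
  i=26: B-N = 14 → O
  i=27: I-Y = 10 → K
  i=28: P-H =  8 → I
  i=29: I-L = 23 → X
  i=30: B-Q = 11 → L
  i=31: X-Z = 24 → Y
  i=32: X-F = 18 → S
  i=33: P-B = 14 → O
  i=34: G-W = 10 → K
  i=35: U-M =  8 → I
  i=36: C-F = 23 → X
  shifts repeat with period 7: IXLYSOK

IXLYSOK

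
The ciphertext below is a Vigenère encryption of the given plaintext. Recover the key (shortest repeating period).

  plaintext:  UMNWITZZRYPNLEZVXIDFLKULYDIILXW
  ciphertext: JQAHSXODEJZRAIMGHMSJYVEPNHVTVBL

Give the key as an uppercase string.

PENLKE

  i= 0: J-U = 15 → P
  i= 1: Q-M =  4 → E
  i= 2: A-N = 13 → N
  i= 3: H-W = 11 → L
  i= 4: S-I = 10 → K
  i= 5: X-T =  4 → E
  i= 6: O-Z = 15 → P
  i= 7: D-Z =  4 → E
  i= 8: E-R = 13 → N
  i= 9: J-Y = 11 → L
  i=10: Z-P = 10 → K
  i=11: R-N =  4 → E
  i=12: A-L = 15 → P
  i=13: I-E =  4 → E
  i=14: M-Z = 13 → N
  i=15: G-V = 11 → L
  i=16: H-X = 10 → K
  i=17: M-I =  4 → E
  i=18: S-D = 15 → P
  i=19: J-F =  4 → E
  i=20: Y-L = 13 → N
  i=21: V-K = 11 → L
  i=22: E-U = 10 → K
  i=23: P-L =  4 → E
  i=24: N-Y = 15 → P
  i=25: H-D =  4 → E
  i=26: V-I = 13 → N
  i=27: T-I = 11 → L
  i=28: V-L = 10 → K
  i=29: B-X =  4 → E
  i=30: L-W = 15 → P
  shifts repeat with period 6: PENLKE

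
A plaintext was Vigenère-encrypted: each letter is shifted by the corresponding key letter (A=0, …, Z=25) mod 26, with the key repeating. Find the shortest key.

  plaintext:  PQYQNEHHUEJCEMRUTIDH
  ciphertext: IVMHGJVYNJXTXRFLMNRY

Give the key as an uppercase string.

  i= 0: I-P = 19 → T
  i= 1: V-Q =  5 → F
  i= 2: M-Y = 14 → O
  i= 3: H-Q = 17 → R
  i= 4: G-N = 19 → T
  i= 5: J-E =  5 → F
  i= 6: V-H = 14 → O
  i= 7: Y-H = 17 → R
  i= 8: N-U = 19 → T
  i= 9: J-E =  5 → F
  i=10: X-J = 14 → O
  i=11: T-C = 17 → R
  i=12: X-E = 19 → T
  i=13: R-M =  5 → F
  i=14: F-R = 14 → O
  i=15: L-U = 17 → R
  i=16: M-T = 19 → T
  i=17: N-I =  5 → F
  i=18: R-D = 14 → O
  i=19: Y-H = 17 → R
  shifts repeat with period 4: TFOR

TFOR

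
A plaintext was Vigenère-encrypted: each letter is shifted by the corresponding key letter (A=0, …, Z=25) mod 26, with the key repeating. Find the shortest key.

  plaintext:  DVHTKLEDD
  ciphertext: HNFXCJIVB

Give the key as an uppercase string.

  i= 0: H-D =  4 → E
  i= 1: N-V = 18 → S
  i= 2: F-H = 24 → Y
  i= 3: X-T =  4 → E
  i= 4: C-K = 18 → S
  i= 5: J-L = 24 → Y
  i= 6: I-E =  4 → E
  i= 7: V-D = 18 → S
  i= 8: B-D = 24 → Y
  shifts repeat with period 3: ESY

ESY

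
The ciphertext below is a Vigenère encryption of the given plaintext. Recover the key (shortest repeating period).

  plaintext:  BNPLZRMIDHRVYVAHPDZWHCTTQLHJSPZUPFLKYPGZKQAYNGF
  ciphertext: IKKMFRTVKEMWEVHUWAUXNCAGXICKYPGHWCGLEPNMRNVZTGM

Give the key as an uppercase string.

HXVBGAHN

  i= 0: I-B =  7 → H
  i= 1: K-N = 23 → X
  i= 2: K-P = 21 → V
  i= 3: M-L =  1 → B
  i= 4: F-Z =  6 → G
  i= 5: R-R =  0 → A
  i= 6: T-M =  7 → H
  i= 7: V-I = 13 → N
  i= 8: K-D =  7 → H
  i= 9: E-H = 23 → X
  i=10: M-R = 21 → V
  i=11: W-V =  1 → B
  i=12: E-Y =  6 → G
  i=13: V-V =  0 → A
  i=14: H-A =  7 → H
  i=15: U-H = 13 → N
  i=16: W-P =  7 → H
  i=17: A-D = 23 → X
  i=18: U-Z = 21 → V
  i=19: X-W =  1 → B
  i=20: N-H =  6 → G
  i=21: C-C =  0 → A
  i=22: A-T =  7 → H
  i=23: G-T = 13 → N
  i=24: X-Q =  7 → H
  i=25: I-L = 23 → X
  i=26: C-H = 21 → V
  i=27: K-J =  1 → B
  i=28: Y-S =  6 → G
  i=29: P-P =  0 → A
  i=30: G-Z =  7 → H
  i=31: H-U = 13 → N
  i=32: W-P =  7 → H
  i=33: C-F = 23 → X
  i=34: G-L = 21 → V
  i=35: L-K =  1 → B
  i=36: E-Y =  6 → G
  i=37: P-P =  0 → A
  i=38: N-G =  7 → H
  i=39: M-Z = 13 → N
  i=40: R-K =  7 → H
  i=41: N-Q = 23 → X
  i=42: V-A = 21 → V
  i=43: Z-Y =  1 → B
  i=44: T-N =  6 → G
  i=45: G-G =  0 → A
  i=46: M-F =  7 → H
  shifts repeat with period 8: HXVBGAHN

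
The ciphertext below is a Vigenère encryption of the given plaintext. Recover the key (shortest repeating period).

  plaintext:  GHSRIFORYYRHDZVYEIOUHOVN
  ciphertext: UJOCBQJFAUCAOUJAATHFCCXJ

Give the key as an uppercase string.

OCWLTLV

  i= 0: U-G = 14 → O
  i= 1: J-H =  2 → C
  i= 2: O-S = 22 → W
  i= 3: C-R = 11 → L
  i= 4: B-I = 19 → T
  i= 5: Q-F = 11 → L
  i= 6: J-O = 21 → V
  i= 7: F-R = 14 → O
  i= 8: A-Y =  2 → C
  i= 9: U-Y = 22 → W
  i=10: C-R = 11 → L
  i=11: A-H = 19 → T
  i=12: O-D = 11 → L
  i=13: U-Z = 21 → V
  i=14: J-V = 14 → O
  i=15: A-Y =  2 → C
  i=16: A-E = 22 → W
  i=17: T-I = 11 → L
  i=18: H-O = 19 → T
  i=19: F-U = 11 → L
  i=20: C-H = 21 → V
  i=21: C-O = 14 → O
  i=22: X-V =  2 → C
  i=23: J-N = 22 → W
  shifts repeat with period 7: OCWLTLV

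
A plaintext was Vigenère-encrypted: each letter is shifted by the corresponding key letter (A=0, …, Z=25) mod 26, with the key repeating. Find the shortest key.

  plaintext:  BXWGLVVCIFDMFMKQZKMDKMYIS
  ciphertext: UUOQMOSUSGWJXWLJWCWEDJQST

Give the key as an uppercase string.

TXSKB

  i= 0: U-B = 19 → T
  i= 1: U-X = 23 → X
  i= 2: O-W = 18 → S
  i= 3: Q-G = 10 → K
  i= 4: M-L =  1 → B
  i= 5: O-V = 19 → T
  i= 6: S-V = 23 → X
  i= 7: U-C = 18 → S
  i= 8: S-I = 10 → K
  i= 9: G-F =  1 → B
  i=10: W-D = 19 → T
  i=11: J-M = 23 → X
  i=12: X-F = 18 → S
  i=13: W-M = 10 → K
  i=14: L-K =  1 → B
  i=15: J-Q = 19 → T
  i=16: W-Z = 23 → X
  i=17: C-K = 18 → S
  i=18: W-M = 10 → K
  i=19: E-D =  1 → B
  i=20: D-K = 19 → T
  i=21: J-M = 23 → X
  i=22: Q-Y = 18 → S
  i=23: S-I = 10 → K
  i=24: T-S =  1 → B
  shifts repeat with period 5: TXSKB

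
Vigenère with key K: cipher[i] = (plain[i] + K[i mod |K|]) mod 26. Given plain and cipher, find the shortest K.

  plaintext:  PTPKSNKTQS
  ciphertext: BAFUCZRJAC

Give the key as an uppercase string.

  i= 0: B-P = 12 → M
  i= 1: A-T =  7 → H
  i= 2: F-P = 16 → Q
  i= 3: U-K = 10 → K
  i= 4: C-S = 10 → K
  i= 5: Z-N = 12 → M
  i= 6: R-K =  7 → H
  i= 7: J-T = 16 → Q
  i= 8: A-Q = 10 → K
  i= 9: C-S = 10 → K
  shifts repeat with period 5: MHQKK

MHQKK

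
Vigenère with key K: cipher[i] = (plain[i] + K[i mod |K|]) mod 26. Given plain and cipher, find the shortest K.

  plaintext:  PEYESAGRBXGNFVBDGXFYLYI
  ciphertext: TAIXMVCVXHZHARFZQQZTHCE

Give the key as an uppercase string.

EWKTUVW

  i= 0: T-P =  4 → E
  i= 1: A-E = 22 → W
  i= 2: I-Y = 10 → K
  i= 3: X-E = 19 → T
  i= 4: M-S = 20 → U
  i= 5: V-A = 21 → V
  i= 6: C-G = 22 → W
  i= 7: V-R =  4 → E
  i= 8: X-B = 22 → W
  i= 9: H-X = 10 → K
  i=10: Z-G = 19 → T
  i=11: H-N = 20 → U
  i=12: A-F = 21 → V
  i=13: R-V = 22 → W
  i=14: F-B =  4 → E
  i=15: Z-D = 22 → W
  i=16: Q-G = 10 → K
  i=17: Q-X = 19 → T
  i=18: Z-F = 20 → U
  i=19: T-Y = 21 → V
  i=20: H-L = 22 → W
  i=21: C-Y =  4 → E
  i=22: E-I = 22 → W
  shifts repeat with period 7: EWKTUVW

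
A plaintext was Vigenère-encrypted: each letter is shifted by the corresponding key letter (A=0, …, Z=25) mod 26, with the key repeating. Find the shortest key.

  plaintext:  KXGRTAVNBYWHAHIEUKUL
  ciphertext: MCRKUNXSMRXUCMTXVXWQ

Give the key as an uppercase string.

  i= 0: M-K =  2 → C
  i= 1: C-X =  5 → F
  i= 2: R-G = 11 → L
  i= 3: K-R = 19 → T
  i= 4: U-T =  1 → B
  i= 5: N-A = 13 → N
  i= 6: X-V =  2 → C
  i= 7: S-N =  5 → F
  i= 8: M-B = 11 → L
  i= 9: R-Y = 19 → T
  i=10: X-W =  1 → B
  i=11: U-H = 13 → N
  i=12: C-A =  2 → C
  i=13: M-H =  5 → F
  i=14: T-I = 11 → L
  i=15: X-E = 19 → T
  i=16: V-U =  1 → B
  i=17: X-K = 13 → N
  i=18: W-U =  2 → C
  i=19: Q-L =  5 → F
  shifts repeat with period 6: CFLTBN

CFLTBN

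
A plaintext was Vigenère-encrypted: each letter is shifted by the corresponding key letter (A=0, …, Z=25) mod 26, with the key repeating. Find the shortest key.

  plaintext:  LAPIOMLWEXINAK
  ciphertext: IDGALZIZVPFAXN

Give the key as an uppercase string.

  i= 0: I-L = 23 → X
  i= 1: D-A =  3 → D
  i= 2: G-P = 17 → R
  i= 3: A-I = 18 → S
  i= 4: L-O = 23 → X
  i= 5: Z-M = 13 → N
  i= 6: I-L = 23 → X
  i= 7: Z-W =  3 → D
  i= 8: V-E = 17 → R
  i= 9: P-X = 18 → S
  i=10: F-I = 23 → X
  i=11: A-N = 13 → N
  i=12: X-A = 23 → X
  i=13: N-K =  3 → D
  shifts repeat with period 6: XDRSXN

XDRSXN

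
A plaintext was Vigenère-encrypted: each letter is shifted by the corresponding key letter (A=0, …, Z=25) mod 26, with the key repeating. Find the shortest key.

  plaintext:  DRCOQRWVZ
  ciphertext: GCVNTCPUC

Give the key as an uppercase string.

  i= 0: G-D =  3 → D
  i= 1: C-R = 11 → L
  i= 2: V-C = 19 → T
  i= 3: N-O = 25 → Z
  i= 4: T-Q =  3 → D
  i= 5: C-R = 11 → L
  i= 6: P-W = 19 → T
  i= 7: U-V = 25 → Z
  i= 8: C-Z =  3 → D
  shifts repeat with period 4: DLTZ

DLTZ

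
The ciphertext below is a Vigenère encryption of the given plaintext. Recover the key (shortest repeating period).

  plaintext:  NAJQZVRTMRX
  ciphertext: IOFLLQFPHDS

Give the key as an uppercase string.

VOWVM

  i= 0: I-N = 21 → V
  i= 1: O-A = 14 → O
  i= 2: F-J = 22 → W
  i= 3: L-Q = 21 → V
  i= 4: L-Z = 12 → M
  i= 5: Q-V = 21 → V
  i= 6: F-R = 14 → O
  i= 7: P-T = 22 → W
  i= 8: H-M = 21 → V
  i= 9: D-R = 12 → M
  i=10: S-X = 21 → V
  shifts repeat with period 5: VOWVM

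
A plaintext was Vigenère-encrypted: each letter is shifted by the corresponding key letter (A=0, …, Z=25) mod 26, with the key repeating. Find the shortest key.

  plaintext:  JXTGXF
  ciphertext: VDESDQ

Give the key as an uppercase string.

MGL

  i= 0: V-J = 12 → M
  i= 1: D-X =  6 → G
  i= 2: E-T = 11 → L
  i= 3: S-G = 12 → M
  i= 4: D-X =  6 → G
  i= 5: Q-F = 11 → L
  shifts repeat with period 3: MGL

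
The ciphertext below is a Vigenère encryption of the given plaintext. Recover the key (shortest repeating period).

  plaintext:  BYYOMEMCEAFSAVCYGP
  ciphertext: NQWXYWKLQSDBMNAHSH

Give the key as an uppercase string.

MSYJ

  i= 0: N-B = 12 → M
  i= 1: Q-Y = 18 → S
  i= 2: W-Y = 24 → Y
  i= 3: X-O =  9 → J
  i= 4: Y-M = 12 → M
  i= 5: W-E = 18 → S
  i= 6: K-M = 24 → Y
  i= 7: L-C =  9 → J
  i= 8: Q-E = 12 → M
  i= 9: S-A = 18 → S
  i=10: D-F = 24 → Y
  i=11: B-S =  9 → J
  i=12: M-A = 12 → M
  i=13: N-V = 18 → S
  i=14: A-C = 24 → Y
  i=15: H-Y =  9 → J
  i=16: S-G = 12 → M
  i=17: H-P = 18 → S
  shifts repeat with period 4: MSYJ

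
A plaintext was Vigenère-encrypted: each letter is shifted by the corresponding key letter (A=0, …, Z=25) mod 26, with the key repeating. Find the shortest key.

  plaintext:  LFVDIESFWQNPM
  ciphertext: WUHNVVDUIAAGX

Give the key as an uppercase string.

  i= 0: W-L = 11 → L
  i= 1: U-F = 15 → P
  i= 2: H-V = 12 → M
  i= 3: N-D = 10 → K
  i= 4: V-I = 13 → N
  i= 5: V-E = 17 → R
  i= 6: D-S = 11 → L
  i= 7: U-F = 15 → P
  i= 8: I-W = 12 → M
  i= 9: A-Q = 10 → K
  i=10: A-N = 13 → N
  i=11: G-P = 17 → R
  i=12: X-M = 11 → L
  shifts repeat with period 6: LPMKNR

LPMKNR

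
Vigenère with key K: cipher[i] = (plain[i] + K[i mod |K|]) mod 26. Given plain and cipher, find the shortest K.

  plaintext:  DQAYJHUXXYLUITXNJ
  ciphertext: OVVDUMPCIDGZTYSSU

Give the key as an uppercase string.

LFVF

  i= 0: O-D = 11 → L
  i= 1: V-Q =  5 → F
  i= 2: V-A = 21 → V
  i= 3: D-Y =  5 → F
  i= 4: U-J = 11 → L
  i= 5: M-H =  5 → F
  i= 6: P-U = 21 → V
  i= 7: C-X =  5 → F
  i= 8: I-X = 11 → L
  i= 9: D-Y =  5 → F
  i=10: G-L = 21 → V
  i=11: Z-U =  5 → F
  i=12: T-I = 11 → L
  i=13: Y-T =  5 → F
  i=14: S-X = 21 → V
  i=15: S-N =  5 → F
  i=16: U-J = 11 → L
  shifts repeat with period 4: LFVF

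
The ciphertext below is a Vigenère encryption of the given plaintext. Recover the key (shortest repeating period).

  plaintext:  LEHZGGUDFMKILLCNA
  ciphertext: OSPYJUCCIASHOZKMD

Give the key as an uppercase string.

  i= 0: O-L =  3 → D
  i= 1: S-E = 14 → O
  i= 2: P-H =  8 → I
  i= 3: Y-Z = 25 → Z
  i= 4: J-G =  3 → D
  i= 5: U-G = 14 → O
  i= 6: C-U =  8 → I
  i= 7: C-D = 25 → Z
  i= 8: I-F =  3 → D
  i= 9: A-M = 14 → O
  i=10: S-K =  8 → I
  i=11: H-I = 25 → Z
  i=12: O-L =  3 → D
  i=13: Z-L = 14 → O
  i=14: K-C =  8 → I
  i=15: M-N = 25 → Z
  i=16: D-A =  3 → D
  shifts repeat with period 4: DOIZ

DOIZ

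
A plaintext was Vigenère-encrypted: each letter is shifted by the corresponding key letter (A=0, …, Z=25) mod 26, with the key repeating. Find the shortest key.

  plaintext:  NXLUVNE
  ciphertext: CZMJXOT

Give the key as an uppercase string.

PCB

  i= 0: C-N = 15 → P
  i= 1: Z-X =  2 → C
  i= 2: M-L =  1 → B
  i= 3: J-U = 15 → P
  i= 4: X-V =  2 → C
  i= 5: O-N =  1 → B
  i= 6: T-E = 15 → P
  shifts repeat with period 3: PCB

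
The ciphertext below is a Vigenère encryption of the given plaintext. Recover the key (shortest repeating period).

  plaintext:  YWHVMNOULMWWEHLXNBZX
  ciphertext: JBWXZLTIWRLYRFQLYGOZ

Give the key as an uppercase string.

LFPCNYFO

  i= 0: J-Y = 11 → L
  i= 1: B-W =  5 → F
  i= 2: W-H = 15 → P
  i= 3: X-V =  2 → C
  i= 4: Z-M = 13 → N
  i= 5: L-N = 24 → Y
  i= 6: T-O =  5 → F
  i= 7: I-U = 14 → O
  i= 8: W-L = 11 → L
  i= 9: R-M =  5 → F
  i=10: L-W = 15 → P
  i=11: Y-W =  2 → C
  i=12: R-E = 13 → N
  i=13: F-H = 24 → Y
  i=14: Q-L =  5 → F
  i=15: L-X = 14 → O
  i=16: Y-N = 11 → L
  i=17: G-B =  5 → F
  i=18: O-Z = 15 → P
  i=19: Z-X =  2 → C
  shifts repeat with period 8: LFPCNYFO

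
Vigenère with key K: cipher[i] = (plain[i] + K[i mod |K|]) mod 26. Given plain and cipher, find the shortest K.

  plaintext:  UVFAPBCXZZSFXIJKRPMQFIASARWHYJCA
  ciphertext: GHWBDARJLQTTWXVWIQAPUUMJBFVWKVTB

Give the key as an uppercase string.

  i= 0: G-U = 12 → M
  i= 1: H-V = 12 → M
  i= 2: W-F = 17 → R
  i= 3: B-A =  1 → B
  i= 4: D-P = 14 → O
  i= 5: A-B = 25 → Z
  i= 6: R-C = 15 → P
  i= 7: J-X = 12 → M
  i= 8: L-Z = 12 → M
  i= 9: Q-Z = 17 → R
  i=10: T-S =  1 → B
  i=11: T-F = 14 → O
  i=12: W-X = 25 → Z
  i=13: X-I = 15 → P
  i=14: V-J = 12 → M
  i=15: W-K = 12 → M
  i=16: I-R = 17 → R
  i=17: Q-P =  1 → B
  i=18: A-M = 14 → O
  i=19: P-Q = 25 → Z
  i=20: U-F = 15 → P
  i=21: U-I = 12 → M
  i=22: M-A = 12 → M
  i=23: J-S = 17 → R
  i=24: B-A =  1 → B
  i=25: F-R = 14 → O
  i=26: V-W = 25 → Z
  i=27: W-H = 15 → P
  i=28: K-Y = 12 → M
  i=29: V-J = 12 → M
  i=30: T-C = 17 → R
  i=31: B-A =  1 → B
  shifts repeat with period 7: MMRBOZP

MMRBOZP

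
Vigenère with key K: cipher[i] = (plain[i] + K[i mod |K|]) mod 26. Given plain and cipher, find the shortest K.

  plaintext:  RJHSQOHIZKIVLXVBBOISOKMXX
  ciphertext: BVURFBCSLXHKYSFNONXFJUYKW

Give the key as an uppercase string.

  i= 0: B-R = 10 → K
  i= 1: V-J = 12 → M
  i= 2: U-H = 13 → N
  i= 3: R-S = 25 → Z
  i= 4: F-Q = 15 → P
  i= 5: B-O = 13 → N
  i= 6: C-H = 21 → V
  i= 7: S-I = 10 → K
  i= 8: L-Z = 12 → M
  i= 9: X-K = 13 → N
  i=10: H-I = 25 → Z
  i=11: K-V = 15 → P
  i=12: Y-L = 13 → N
  i=13: S-X = 21 → V
  i=14: F-V = 10 → K
  i=15: N-B = 12 → M
  i=16: O-B = 13 → N
  i=17: N-O = 25 → Z
  i=18: X-I = 15 → P
  i=19: F-S = 13 → N
  i=20: J-O = 21 → V
  i=21: U-K = 10 → K
  i=22: Y-M = 12 → M
  i=23: K-X = 13 → N
  i=24: W-X = 25 → Z
  shifts repeat with period 7: KMNZPNV

KMNZPNV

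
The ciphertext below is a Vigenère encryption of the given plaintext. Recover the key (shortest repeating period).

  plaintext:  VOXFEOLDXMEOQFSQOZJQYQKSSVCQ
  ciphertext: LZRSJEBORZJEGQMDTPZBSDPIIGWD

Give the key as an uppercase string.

  i= 0: L-V = 16 → Q
  i= 1: Z-O = 11 → L
  i= 2: R-X = 20 → U
  i= 3: S-F = 13 → N
  i= 4: J-E =  5 → F
  i= 5: E-O = 16 → Q
  i= 6: B-L = 16 → Q
  i= 7: O-D = 11 → L
  i= 8: R-X = 20 → U
  i= 9: Z-M = 13 → N
  i=10: J-E =  5 → F
  i=11: E-O = 16 → Q
  i=12: G-Q = 16 → Q
  i=13: Q-F = 11 → L
  i=14: M-S = 20 → U
  i=15: D-Q = 13 → N
  i=16: T-O =  5 → F
  i=17: P-Z = 16 → Q
  i=18: Z-J = 16 → Q
  i=19: B-Q = 11 → L
  i=20: S-Y = 20 → U
  i=21: D-Q = 13 → N
  i=22: P-K =  5 → F
  i=23: I-S = 16 → Q
  i=24: I-S = 16 → Q
  i=25: G-V = 11 → L
  i=26: W-C = 20 → U
  i=27: D-Q = 13 → N
  shifts repeat with period 6: QLUNFQ

QLUNFQ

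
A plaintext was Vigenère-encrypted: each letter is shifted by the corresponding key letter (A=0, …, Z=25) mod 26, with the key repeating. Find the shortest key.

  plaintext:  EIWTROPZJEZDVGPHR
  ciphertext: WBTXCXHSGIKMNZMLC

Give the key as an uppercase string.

  i= 0: W-E = 18 → S
  i= 1: B-I = 19 → T
  i= 2: T-W = 23 → X
  i= 3: X-T =  4 → E
  i= 4: C-R = 11 → L
  i= 5: X-O =  9 → J
  i= 6: H-P = 18 → S
  i= 7: S-Z = 19 → T
  i= 8: G-J = 23 → X
  i= 9: I-E =  4 → E
  i=10: K-Z = 11 → L
  i=11: M-D =  9 → J
  i=12: N-V = 18 → S
  i=13: Z-G = 19 → T
  i=14: M-P = 23 → X
  i=15: L-H =  4 → E
  i=16: C-R = 11 → L
  shifts repeat with period 6: STXELJ

STXELJ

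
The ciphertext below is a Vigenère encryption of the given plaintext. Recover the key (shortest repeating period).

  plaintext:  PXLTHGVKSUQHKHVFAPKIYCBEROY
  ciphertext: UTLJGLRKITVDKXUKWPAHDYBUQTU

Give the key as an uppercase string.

  i= 0: U-P =  5 → F
  i= 1: T-X = 22 → W
  i= 2: L-L =  0 → A
  i= 3: J-T = 16 → Q
  i= 4: G-H = 25 → Z
  i= 5: L-G =  5 → F
  i= 6: R-V = 22 → W
  i= 7: K-K =  0 → A
  i= 8: I-S = 16 → Q
  i= 9: T-U = 25 → Z
  i=10: V-Q =  5 → F
  i=11: D-H = 22 → W
  i=12: K-K =  0 → A
  i=13: X-H = 16 → Q
  i=14: U-V = 25 → Z
  i=15: K-F =  5 → F
  i=16: W-A = 22 → W
  i=17: P-P =  0 → A
  i=18: A-K = 16 → Q
  i=19: H-I = 25 → Z
  i=20: D-Y =  5 → F
  i=21: Y-C = 22 → W
  i=22: B-B =  0 → A
  i=23: U-E = 16 → Q
  i=24: Q-R = 25 → Z
  i=25: T-O =  5 → F
  i=26: U-Y = 22 → W
  shifts repeat with period 5: FWAQZ

FWAQZ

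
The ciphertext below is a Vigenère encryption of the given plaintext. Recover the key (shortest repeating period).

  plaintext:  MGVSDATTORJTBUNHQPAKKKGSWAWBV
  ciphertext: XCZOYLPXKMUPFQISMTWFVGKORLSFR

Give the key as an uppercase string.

LWEWV

  i= 0: X-M = 11 → L
  i= 1: C-G = 22 → W
  i= 2: Z-V =  4 → E
  i= 3: O-S = 22 → W
  i= 4: Y-D = 21 → V
  i= 5: L-A = 11 → L
  i= 6: P-T = 22 → W
  i= 7: X-T =  4 → E
  i= 8: K-O = 22 → W
  i= 9: M-R = 21 → V
  i=10: U-J = 11 → L
  i=11: P-T = 22 → W
  i=12: F-B =  4 → E
  i=13: Q-U = 22 → W
  i=14: I-N = 21 → V
  i=15: S-H = 11 → L
  i=16: M-Q = 22 → W
  i=17: T-P =  4 → E
  i=18: W-A = 22 → W
  i=19: F-K = 21 → V
  i=20: V-K = 11 → L
  i=21: G-K = 22 → W
  i=22: K-G =  4 → E
  i=23: O-S = 22 → W
  i=24: R-W = 21 → V
  i=25: L-A = 11 → L
  i=26: S-W = 22 → W
  i=27: F-B =  4 → E
  i=28: R-V = 22 → W
  shifts repeat with period 5: LWEWV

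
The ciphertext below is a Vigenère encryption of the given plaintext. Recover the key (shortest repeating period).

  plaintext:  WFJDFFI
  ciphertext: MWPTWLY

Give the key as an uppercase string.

  i= 0: M-W = 16 → Q
  i= 1: W-F = 17 → R
  i= 2: P-J =  6 → G
  i= 3: T-D = 16 → Q
  i= 4: W-F = 17 → R
  i= 5: L-F =  6 → G
  i= 6: Y-I = 16 → Q
  shifts repeat with period 3: QRG

QRG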